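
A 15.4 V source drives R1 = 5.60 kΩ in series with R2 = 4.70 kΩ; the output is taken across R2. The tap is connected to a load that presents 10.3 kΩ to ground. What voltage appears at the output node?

V_out ≈ 5.63 V

The load sits in parallel with R2: R2‖R_L = (4.70 × 10.3) / (4.70 + 10.3) = 3.227 kΩ.
V_out = 15.4 × 3.227 / (5.60 + 3.227) = 15.4 × 3.227/8.827 = 5.63 V.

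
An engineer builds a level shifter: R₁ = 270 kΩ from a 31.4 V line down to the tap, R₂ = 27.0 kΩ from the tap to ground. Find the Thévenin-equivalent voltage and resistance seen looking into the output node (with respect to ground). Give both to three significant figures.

V_th is the open-circuit tap voltage: 31.4 × 27.0/(270 + 27.0) = 2.85 V.
With the supply zeroed, R₁ and R₂ appear in parallel from the tap: R_th = R₁‖R₂ = (270 × 27.0)/297.0 = 24.5 kΩ.

V_th = 2.85 V, R_th = 24.5 kΩ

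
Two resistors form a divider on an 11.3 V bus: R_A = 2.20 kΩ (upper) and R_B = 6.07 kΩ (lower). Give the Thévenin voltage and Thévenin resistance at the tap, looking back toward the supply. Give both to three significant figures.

V_th = 8.29 V, R_th = 1.61 kΩ

V_th is the open-circuit tap voltage: 11.3 × 6.07/(2.20 + 6.07) = 8.29 V.
With the supply zeroed, R_A and R_B appear in parallel from the tap: R_th = R_A‖R_B = (2.20 × 6.07)/8.270 = 1.61 kΩ.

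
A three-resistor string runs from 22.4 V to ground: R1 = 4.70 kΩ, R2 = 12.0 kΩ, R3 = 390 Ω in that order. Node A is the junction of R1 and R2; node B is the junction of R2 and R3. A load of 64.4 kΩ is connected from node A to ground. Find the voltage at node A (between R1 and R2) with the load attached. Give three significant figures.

V ≈ 15.4 V

Below node A the series string R2+R3 = 12390 Ω sits in parallel with the 64400 Ω load: 10390 Ω.
V_A = 22.4 × 10390/(4700 + 10390) = 15.4 V.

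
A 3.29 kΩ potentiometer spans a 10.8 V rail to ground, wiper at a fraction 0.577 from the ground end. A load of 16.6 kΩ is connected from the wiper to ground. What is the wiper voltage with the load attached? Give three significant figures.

V ≈ 5.94 V

The wiper splits the pot into (1−α)R = 1.392 kΩ above and αR = 1.898 kΩ below.
Lower section ‖ load = 1.704 kΩ.
V_wiper = 10.8 × 1.704/(1.392 + 1.704) = 5.94 V.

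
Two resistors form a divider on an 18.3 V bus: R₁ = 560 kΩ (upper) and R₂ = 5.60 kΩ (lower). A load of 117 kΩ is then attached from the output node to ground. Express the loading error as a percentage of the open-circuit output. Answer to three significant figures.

The divider's output (Thévenin) resistance is R₁‖R₂ = 5.545 kΩ.
Fractional drop under load = R_th/(R_th + R_L) = 5.545 / (5.545 + 117) = 0.04525.
So the output falls by 4.52 %.

4.52 %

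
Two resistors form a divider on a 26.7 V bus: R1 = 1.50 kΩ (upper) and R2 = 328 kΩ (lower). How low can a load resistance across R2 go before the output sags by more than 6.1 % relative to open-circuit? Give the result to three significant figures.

Output resistance R_th = R1‖R2 = (1.50 × 328)/329.5 = 1.493 kΩ.
The fractional drop is R_th/(R_th + R_L); requiring this ≤ 0.0610 gives R_L ≥ R_th(1/0.0610 − 1) = 1.493 × 15.39 = 23.0 kΩ.

R_L(min) ≈ 23.0 kΩ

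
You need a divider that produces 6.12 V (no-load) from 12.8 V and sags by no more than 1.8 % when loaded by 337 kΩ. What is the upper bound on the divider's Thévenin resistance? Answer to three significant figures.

Loading drop = R_th/(R_th + R_L) ≤ 0.0180, so R_th ≤ R_L · ε/(1−ε) = 337 kΩ × 0.0180/0.9820 = 6.18 kΩ.

R_th ≤ 6.18 kΩ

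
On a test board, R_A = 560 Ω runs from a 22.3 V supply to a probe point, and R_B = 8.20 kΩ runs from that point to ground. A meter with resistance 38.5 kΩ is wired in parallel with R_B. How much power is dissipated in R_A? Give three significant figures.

P ≈ 5.20 mW

Total resistance from the source is R_A + (R_B‖R_L) = 7320 Ω, so I = 22.3/7320 Ω = 3.046 mA.
P = I²·R_A = (3.046 mA)² × 560 Ω = 5.20 mW.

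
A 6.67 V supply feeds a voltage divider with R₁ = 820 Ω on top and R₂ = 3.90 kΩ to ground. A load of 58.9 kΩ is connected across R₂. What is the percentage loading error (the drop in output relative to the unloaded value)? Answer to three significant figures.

The divider's output (Thévenin) resistance is R₁‖R₂ = 677.5 Ω.
Fractional drop under load = R_th/(R_th + R_L) = 677.5 / (677.5 + 58900) = 0.01137.
So the output falls by 1.14 %.

1.14 %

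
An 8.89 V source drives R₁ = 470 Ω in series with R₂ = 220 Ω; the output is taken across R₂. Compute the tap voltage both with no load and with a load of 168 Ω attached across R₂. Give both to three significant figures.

Open-circuit: V = 8.89 × 220/(470 + 220) = 2.83 V.
With the load, R₂ becomes R₂‖R_L = 95.26 Ω, so V = 8.89 × 95.26/565.3 = 1.50 V.

Unloaded: 2.83 V; loaded: 1.50 V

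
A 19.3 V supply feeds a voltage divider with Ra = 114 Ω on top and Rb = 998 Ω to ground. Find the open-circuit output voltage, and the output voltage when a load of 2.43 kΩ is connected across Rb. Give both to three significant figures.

Unloaded: 17.3 V; loaded: 16.6 V

Open-circuit: V = 19.3 × 998/(114 + 998) = 17.3 V.
With the load, Rb becomes Rb‖R_L = 707.5 Ω, so V = 19.3 × 707.5/821.5 = 16.6 V.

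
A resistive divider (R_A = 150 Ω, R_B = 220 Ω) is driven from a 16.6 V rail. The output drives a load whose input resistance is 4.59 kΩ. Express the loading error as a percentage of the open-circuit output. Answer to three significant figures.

1.91 %

The divider's output (Thévenin) resistance is R_A‖R_B = 89.19 Ω.
Fractional drop under load = R_th/(R_th + R_L) = 89.19 / (89.19 + 4590) = 0.01906.
So the output falls by 1.91 %.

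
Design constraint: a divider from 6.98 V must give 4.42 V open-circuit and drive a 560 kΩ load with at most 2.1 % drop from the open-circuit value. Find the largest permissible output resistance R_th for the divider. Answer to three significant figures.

R_th ≤ 12.0 kΩ

Loading drop = R_th/(R_th + R_L) ≤ 0.0210, so R_th ≤ R_L · ε/(1−ε) = 560 kΩ × 0.0210/0.9790 = 12.0 kΩ.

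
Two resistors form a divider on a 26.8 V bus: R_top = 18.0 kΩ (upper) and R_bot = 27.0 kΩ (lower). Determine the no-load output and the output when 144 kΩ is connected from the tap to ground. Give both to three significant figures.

Unloaded: 16.1 V; loaded: 15.0 V

Open-circuit: V = 26.8 × 27.0/(18.0 + 27.0) = 16.1 V.
With the load, R_bot becomes R_bot‖R_L = 22.74 kΩ, so V = 26.8 × 22.74/40.74 = 15.0 V.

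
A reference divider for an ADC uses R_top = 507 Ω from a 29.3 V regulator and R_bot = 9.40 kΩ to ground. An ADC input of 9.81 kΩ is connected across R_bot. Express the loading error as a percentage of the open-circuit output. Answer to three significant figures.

The divider's output (Thévenin) resistance is R_top‖R_bot = 481.1 Ω.
Fractional drop under load = R_th/(R_th + R_L) = 481.1 / (481.1 + 9810) = 0.04674.
So the output falls by 4.67 %.

4.67 %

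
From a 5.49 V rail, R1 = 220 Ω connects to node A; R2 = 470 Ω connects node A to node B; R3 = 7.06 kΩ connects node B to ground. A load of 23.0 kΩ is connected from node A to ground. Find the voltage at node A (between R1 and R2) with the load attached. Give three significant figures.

V ≈ 5.29 V

Below node A the series string R2+R3 = 7530 Ω sits in parallel with the 23000 Ω load: 5673 Ω.
V_A = 5.49 × 5673/(220 + 5673) = 5.29 V.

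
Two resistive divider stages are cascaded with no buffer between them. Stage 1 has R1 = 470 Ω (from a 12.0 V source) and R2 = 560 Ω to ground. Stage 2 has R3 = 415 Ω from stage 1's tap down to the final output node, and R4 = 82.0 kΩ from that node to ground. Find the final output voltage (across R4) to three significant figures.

V_out ≈ 6.47 V

Stage 2 presents R3+R4 = 82420 Ω as a load on stage 1's tap.
Stage 1's lower leg becomes R2‖(R3+R4) = 556.2 Ω, so V_mid = 12.0 × 556.2/1026 = 6.504 V.
Stage 2 is itself unloaded: V_out = V_mid × R4/(R3+R4) = 6.504 × 82000/82420 = 6.47 V.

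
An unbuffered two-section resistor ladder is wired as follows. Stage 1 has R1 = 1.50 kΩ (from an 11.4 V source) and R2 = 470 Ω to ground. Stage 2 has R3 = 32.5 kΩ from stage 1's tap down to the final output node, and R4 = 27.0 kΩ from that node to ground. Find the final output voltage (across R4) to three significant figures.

V_out ≈ 1.23 V

Stage 2 presents R3+R4 = 59500 Ω as a load on stage 1's tap.
Stage 1's lower leg becomes R2‖(R3+R4) = 466.3 Ω, so V_mid = 11.4 × 466.3/1966 = 2.704 V.
Stage 2 is itself unloaded: V_out = V_mid × R4/(R3+R4) = 2.704 × 27000/59500 = 1.23 V.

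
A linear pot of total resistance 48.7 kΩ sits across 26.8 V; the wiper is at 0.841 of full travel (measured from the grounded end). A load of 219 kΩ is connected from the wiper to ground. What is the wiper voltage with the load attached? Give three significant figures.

V ≈ 21.9 V

The wiper splits the pot into (1−α)R = 7.743 kΩ above and αR = 40.96 kΩ below.
Lower section ‖ load = 34.50 kΩ.
V_wiper = 26.8 × 34.50/(7.743 + 34.50) = 21.9 V.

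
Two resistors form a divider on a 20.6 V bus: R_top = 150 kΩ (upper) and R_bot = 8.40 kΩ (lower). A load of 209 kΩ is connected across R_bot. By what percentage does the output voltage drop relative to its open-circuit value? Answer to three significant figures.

3.67 %

The divider's output (Thévenin) resistance is R_top‖R_bot = 7.955 kΩ.
Fractional drop under load = R_th/(R_th + R_L) = 7.955 / (7.955 + 209) = 0.03666.
So the output falls by 3.67 %.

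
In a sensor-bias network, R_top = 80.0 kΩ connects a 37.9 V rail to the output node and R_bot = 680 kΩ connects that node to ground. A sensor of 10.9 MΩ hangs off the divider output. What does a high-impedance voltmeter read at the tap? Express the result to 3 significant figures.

The load sits in parallel with R_bot: R_bot‖R_L = (680 × 10900) / (680 + 10900) = 640.1 kΩ.
V_out = 37.9 × 640.1 / (80.0 + 640.1) = 37.9 × 640.1/720.1 = 33.7 V.

V_out ≈ 33.7 V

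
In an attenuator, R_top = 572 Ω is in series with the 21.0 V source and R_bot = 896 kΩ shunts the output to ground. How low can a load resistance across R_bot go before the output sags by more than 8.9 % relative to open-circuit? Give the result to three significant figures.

R_L(min) ≈ 5.85 kΩ

Output resistance R_th = R_top‖R_bot = (572 × 896000)/896600 = 571.6 Ω.
The fractional drop is R_th/(R_th + R_L); requiring this ≤ 0.0890 gives R_L ≥ R_th(1/0.0890 − 1) = 571.6 × 10.24 = 5.85 kΩ.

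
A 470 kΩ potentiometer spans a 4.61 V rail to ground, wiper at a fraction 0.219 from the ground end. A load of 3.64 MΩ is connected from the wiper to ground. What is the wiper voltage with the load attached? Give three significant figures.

V ≈ 0.988 V

The wiper splits the pot into (1−α)R = 367.1 kΩ above and αR = 102.9 kΩ below.
Lower section ‖ load = 100.1 kΩ.
V_wiper = 4.61 × 100.1/(367.1 + 100.1) = 0.988 V.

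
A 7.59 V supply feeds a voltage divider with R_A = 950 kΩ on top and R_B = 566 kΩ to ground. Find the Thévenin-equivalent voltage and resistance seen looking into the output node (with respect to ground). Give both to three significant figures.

V_th is the open-circuit tap voltage: 7.59 × 566/(950 + 566) = 2.83 V.
With the supply zeroed, R_A and R_B appear in parallel from the tap: R_th = R_A‖R_B = (950 × 566)/1516 = 355 kΩ.

V_th = 2.83 V, R_th = 355 kΩ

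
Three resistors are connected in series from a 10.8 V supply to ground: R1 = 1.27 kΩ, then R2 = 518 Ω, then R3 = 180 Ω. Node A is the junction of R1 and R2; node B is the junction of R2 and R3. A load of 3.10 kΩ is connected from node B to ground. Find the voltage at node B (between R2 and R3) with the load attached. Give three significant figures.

At node B, R3 is in parallel with the load: R3‖R_L = 170.1 Ω.
Below node A the resistance is R2 + (R3‖R_L) = 688.1 Ω, so V_A = 10.8 × 688.1/1958 = 3.795 V.
Then V_B = V_A × (R3‖R_L)/(R2 + R3‖R_L) = 3.795 × 170.1/688.1 = 0.938 V.

V ≈ 0.938 V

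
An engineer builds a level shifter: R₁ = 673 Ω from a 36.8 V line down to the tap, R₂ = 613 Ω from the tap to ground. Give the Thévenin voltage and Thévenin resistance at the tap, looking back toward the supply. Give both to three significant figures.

V_th is the open-circuit tap voltage: 36.8 × 613/(673 + 613) = 17.5 V.
With the supply zeroed, R₁ and R₂ appear in parallel from the tap: R_th = R₁‖R₂ = (673 × 613)/1286 = 321 Ω.

V_th = 17.5 V, R_th = 321 Ω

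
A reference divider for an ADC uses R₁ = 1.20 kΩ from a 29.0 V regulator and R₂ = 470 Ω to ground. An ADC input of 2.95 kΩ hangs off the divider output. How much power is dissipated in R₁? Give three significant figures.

Total resistance from the source is R₁ + (R₂‖R_L) = 1605 Ω, so I = 29.0/1605 Ω = 18.06 mA.
P = I²·R₁ = (18.06 mA)² × 1.20 kΩ = 392 mW.

P ≈ 392 mW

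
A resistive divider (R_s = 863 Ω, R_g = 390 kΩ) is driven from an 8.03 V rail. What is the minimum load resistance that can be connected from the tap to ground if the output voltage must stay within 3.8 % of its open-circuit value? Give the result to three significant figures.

R_L(min) ≈ 21.8 kΩ

Output resistance R_th = R_s‖R_g = (863 × 390000)/390900 = 861.1 Ω.
The fractional drop is R_th/(R_th + R_L); requiring this ≤ 0.0380 gives R_L ≥ R_th(1/0.0380 − 1) = 861.1 × 25.32 = 21.8 kΩ.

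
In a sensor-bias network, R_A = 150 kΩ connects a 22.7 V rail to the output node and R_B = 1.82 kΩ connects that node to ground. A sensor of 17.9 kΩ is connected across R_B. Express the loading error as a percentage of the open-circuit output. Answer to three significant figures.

9.13 %

The divider's output (Thévenin) resistance is R_A‖R_B = 1.798 kΩ.
Fractional drop under load = R_th/(R_th + R_L) = 1.798 / (1.798 + 17.9) = 0.09129.
So the output falls by 9.13 %.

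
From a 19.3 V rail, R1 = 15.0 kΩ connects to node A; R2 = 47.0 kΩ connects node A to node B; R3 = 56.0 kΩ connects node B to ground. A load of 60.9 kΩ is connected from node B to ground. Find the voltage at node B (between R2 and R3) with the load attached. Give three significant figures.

V ≈ 6.18 V

At node B, R3 is in parallel with the load: R3‖R_L = 29.17 kΩ.
Below node A the resistance is R2 + (R3‖R_L) = 76.17 kΩ, so V_A = 19.3 × 76.17/91.17 = 16.12 V.
Then V_B = V_A × (R3‖R_L)/(R2 + R3‖R_L) = 16.12 × 29.17/76.17 = 6.18 V.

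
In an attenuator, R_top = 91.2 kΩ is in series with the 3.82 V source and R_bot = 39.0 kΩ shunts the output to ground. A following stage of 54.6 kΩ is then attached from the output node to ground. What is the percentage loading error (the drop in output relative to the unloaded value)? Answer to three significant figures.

The divider's output (Thévenin) resistance is R_top‖R_bot = 27.32 kΩ.
Fractional drop under load = R_th/(R_th + R_L) = 27.32 / (27.32 + 54.6) = 0.3335.
So the output falls by 33.3 %.

33.3 %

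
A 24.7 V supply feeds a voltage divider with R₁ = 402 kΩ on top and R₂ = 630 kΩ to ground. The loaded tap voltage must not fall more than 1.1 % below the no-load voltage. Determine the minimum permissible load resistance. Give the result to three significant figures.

Output resistance R_th = R₁‖R₂ = (402 × 630)/1032 = 245.4 kΩ.
The fractional drop is R_th/(R_th + R_L); requiring this ≤ 0.0110 gives R_L ≥ R_th(1/0.0110 − 1) = 245.4 × 89.91 = 22.1 MΩ.

R_L(min) ≈ 22.1 MΩ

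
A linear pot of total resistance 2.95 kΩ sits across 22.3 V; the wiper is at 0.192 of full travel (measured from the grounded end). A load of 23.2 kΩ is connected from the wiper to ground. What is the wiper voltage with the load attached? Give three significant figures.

The wiper splits the pot into (1−α)R = 2384 Ω above and αR = 566.4 Ω below.
Lower section ‖ load = 552.9 Ω.
V_wiper = 22.3 × 552.9/(2384 + 552.9) = 4.20 V.

V ≈ 4.20 V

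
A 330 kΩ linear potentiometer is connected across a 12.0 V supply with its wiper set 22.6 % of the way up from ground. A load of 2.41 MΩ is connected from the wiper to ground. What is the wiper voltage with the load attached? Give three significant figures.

V ≈ 2.65 V

The wiper splits the pot into (1−α)R = 255.4 kΩ above and αR = 74.58 kΩ below.
Lower section ‖ load = 72.34 kΩ.
V_wiper = 12.0 × 72.34/(255.4 + 72.34) = 2.65 V.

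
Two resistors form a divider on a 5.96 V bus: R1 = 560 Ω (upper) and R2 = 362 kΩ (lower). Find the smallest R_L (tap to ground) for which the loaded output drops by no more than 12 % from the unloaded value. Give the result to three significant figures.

R_L(min) ≈ 4.10 kΩ

Output resistance R_th = R1‖R2 = (560 × 362000)/362600 = 559.1 Ω.
The fractional drop is R_th/(R_th + R_L); requiring this ≤ 0.120 gives R_L ≥ R_th(1/0.120 − 1) = 559.1 × 7.333 = 4.10 kΩ.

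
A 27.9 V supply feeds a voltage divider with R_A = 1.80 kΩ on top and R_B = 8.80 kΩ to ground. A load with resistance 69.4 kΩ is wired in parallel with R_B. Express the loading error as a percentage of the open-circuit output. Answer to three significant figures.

The divider's output (Thévenin) resistance is R_A‖R_B = 1.494 kΩ.
Fractional drop under load = R_th/(R_th + R_L) = 1.494 / (1.494 + 69.4) = 0.02108.
So the output falls by 2.11 %.

2.11 %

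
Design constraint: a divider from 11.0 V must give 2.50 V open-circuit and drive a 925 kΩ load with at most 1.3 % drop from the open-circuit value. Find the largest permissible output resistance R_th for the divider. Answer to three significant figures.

R_th ≤ 12.2 kΩ

Loading drop = R_th/(R_th + R_L) ≤ 0.0130, so R_th ≤ R_L · ε/(1−ε) = 925 kΩ × 0.0130/0.9870 = 12.2 kΩ.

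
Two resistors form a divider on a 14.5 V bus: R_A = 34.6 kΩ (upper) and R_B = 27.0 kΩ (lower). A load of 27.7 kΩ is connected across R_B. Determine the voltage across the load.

The load sits in parallel with R_B: R_B‖R_L = (27.0 × 27.7) / (27.0 + 27.7) = 13.67 kΩ.
V_out = 14.5 × 13.67 / (34.6 + 13.67) = 14.5 × 13.67/48.27 = 4.11 V.
(Unloaded it would have been 6.36 V.)

V_out ≈ 4.11 V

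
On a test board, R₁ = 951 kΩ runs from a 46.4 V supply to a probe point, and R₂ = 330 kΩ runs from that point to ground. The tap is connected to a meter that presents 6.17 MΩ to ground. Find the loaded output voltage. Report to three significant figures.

The load sits in parallel with R₂: R₂‖R_L = (330 × 6170) / (330 + 6170) = 313.2 kΩ.
V_out = 46.4 × 313.2 / (951 + 313.2) = 46.4 × 313.2/1264 = 11.5 V.

V_out ≈ 11.5 V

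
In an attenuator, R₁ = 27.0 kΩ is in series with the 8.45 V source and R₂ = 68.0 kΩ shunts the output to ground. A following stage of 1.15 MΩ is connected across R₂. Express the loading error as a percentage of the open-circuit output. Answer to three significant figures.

1.65 %

The divider's output (Thévenin) resistance is R₁‖R₂ = 19.33 kΩ.
Fractional drop under load = R_th/(R_th + R_L) = 19.33 / (19.33 + 1150) = 0.01653.
So the output falls by 1.65 %.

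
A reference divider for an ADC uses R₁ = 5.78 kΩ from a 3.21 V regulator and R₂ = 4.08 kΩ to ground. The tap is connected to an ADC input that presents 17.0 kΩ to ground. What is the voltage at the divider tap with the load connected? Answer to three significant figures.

V_out ≈ 1.16 V

The load sits in parallel with R₂: R₂‖R_L = (4.08 × 17.0) / (4.08 + 17.0) = 3.290 kΩ.
V_out = 3.21 × 3.290 / (5.78 + 3.290) = 3.21 × 3.290/9.070 = 1.16 V.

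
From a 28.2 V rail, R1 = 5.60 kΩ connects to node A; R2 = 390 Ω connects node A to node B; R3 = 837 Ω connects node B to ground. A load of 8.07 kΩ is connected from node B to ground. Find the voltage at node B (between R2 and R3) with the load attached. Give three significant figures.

At node B, R3 is in parallel with the load: R3‖R_L = 758.3 Ω.
Below node A the resistance is R2 + (R3‖R_L) = 1148 Ω, so V_A = 28.2 × 1148/6748 = 4.799 V.
Then V_B = V_A × (R3‖R_L)/(R2 + R3‖R_L) = 4.799 × 758.3/1148 = 3.17 V.

V ≈ 3.17 V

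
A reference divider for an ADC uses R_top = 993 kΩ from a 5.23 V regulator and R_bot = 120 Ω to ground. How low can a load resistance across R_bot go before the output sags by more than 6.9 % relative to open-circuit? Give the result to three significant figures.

R_L(min) ≈ 1.62 kΩ

Output resistance R_th = R_top‖R_bot = (993000 × 120)/993100 = 120.0 Ω.
The fractional drop is R_th/(R_th + R_L); requiring this ≤ 0.0690 gives R_L ≥ R_th(1/0.0690 − 1) = 120.0 × 13.49 = 1.62 kΩ.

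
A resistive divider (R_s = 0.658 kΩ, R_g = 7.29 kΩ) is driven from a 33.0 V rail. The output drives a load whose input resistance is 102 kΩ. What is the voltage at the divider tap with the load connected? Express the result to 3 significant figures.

The load sits in parallel with R_g: R_g‖R_L = (7290 × 102000) / (7290 + 102000) = 6804 Ω.
V_out = 33.0 × 6804 / (658 + 6804) = 33.0 × 6804/7462 = 30.1 V.
(Unloaded it would have been 30.3 V.)

V_out ≈ 30.1 V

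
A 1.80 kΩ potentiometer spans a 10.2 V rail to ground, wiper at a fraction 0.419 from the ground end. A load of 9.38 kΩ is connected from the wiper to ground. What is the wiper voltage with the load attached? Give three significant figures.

The wiper splits the pot into (1−α)R = 1046 Ω above and αR = 754.2 Ω below.
Lower section ‖ load = 698.1 Ω.
V_wiper = 10.2 × 698.1/(1046 + 698.1) = 4.08 V.

V ≈ 4.08 V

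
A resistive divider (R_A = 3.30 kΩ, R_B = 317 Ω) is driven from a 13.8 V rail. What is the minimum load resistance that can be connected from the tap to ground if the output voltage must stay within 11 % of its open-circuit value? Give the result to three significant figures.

R_L(min) ≈ 2.34 kΩ

Output resistance R_th = R_A‖R_B = (3300 × 317)/3617 = 289.2 Ω.
The fractional drop is R_th/(R_th + R_L); requiring this ≤ 0.110 gives R_L ≥ R_th(1/0.110 − 1) = 289.2 × 8.091 = 2.34 kΩ.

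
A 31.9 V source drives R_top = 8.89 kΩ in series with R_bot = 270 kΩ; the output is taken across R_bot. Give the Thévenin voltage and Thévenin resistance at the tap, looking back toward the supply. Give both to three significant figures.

V_th is the open-circuit tap voltage: 31.9 × 270/(8.89 + 270) = 30.9 V.
With the supply zeroed, R_top and R_bot appear in parallel from the tap: R_th = R_top‖R_bot = (8.89 × 270)/278.9 = 8.61 kΩ.

V_th = 30.9 V, R_th = 8.61 kΩ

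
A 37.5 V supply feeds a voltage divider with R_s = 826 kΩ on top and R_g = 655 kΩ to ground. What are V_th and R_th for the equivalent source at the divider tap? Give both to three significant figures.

V_th = 16.6 V, R_th = 365 kΩ

V_th is the open-circuit tap voltage: 37.5 × 655/(826 + 655) = 16.6 V.
With the supply zeroed, R_s and R_g appear in parallel from the tap: R_th = R_s‖R_g = (826 × 655)/1481 = 365 kΩ.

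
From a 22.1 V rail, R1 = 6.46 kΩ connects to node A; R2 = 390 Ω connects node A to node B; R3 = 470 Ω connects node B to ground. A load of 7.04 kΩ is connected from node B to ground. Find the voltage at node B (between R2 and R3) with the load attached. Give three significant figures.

At node B, R3 is in parallel with the load: R3‖R_L = 440.6 Ω.
Below node A the resistance is R2 + (R3‖R_L) = 830.6 Ω, so V_A = 22.1 × 830.6/7291 = 2.518 V.
Then V_B = V_A × (R3‖R_L)/(R2 + R3‖R_L) = 2.518 × 440.6/830.6 = 1.34 V.

V ≈ 1.34 V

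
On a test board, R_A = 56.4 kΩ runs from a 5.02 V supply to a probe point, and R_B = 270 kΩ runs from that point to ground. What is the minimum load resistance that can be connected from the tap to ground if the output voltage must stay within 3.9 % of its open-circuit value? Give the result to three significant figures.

Output resistance R_th = R_A‖R_B = (56.4 × 270)/326.4 = 46.65 kΩ.
The fractional drop is R_th/(R_th + R_L); requiring this ≤ 0.0390 gives R_L ≥ R_th(1/0.0390 − 1) = 46.65 × 24.64 = 1.15 MΩ.

R_L(min) ≈ 1.15 MΩ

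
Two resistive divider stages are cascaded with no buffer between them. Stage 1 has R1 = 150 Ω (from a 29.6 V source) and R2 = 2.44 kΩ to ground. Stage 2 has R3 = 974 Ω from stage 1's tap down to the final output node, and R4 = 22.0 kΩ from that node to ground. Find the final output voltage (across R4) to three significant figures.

Stage 2 presents R3+R4 = 22970 Ω as a load on stage 1's tap.
Stage 1's lower leg becomes R2‖(R3+R4) = 2206 Ω, so V_mid = 29.6 × 2206/2356 = 27.72 V.
Stage 2 is itself unloaded: V_out = V_mid × R4/(R3+R4) = 27.72 × 22000/22970 = 26.5 V.

V_out ≈ 26.5 V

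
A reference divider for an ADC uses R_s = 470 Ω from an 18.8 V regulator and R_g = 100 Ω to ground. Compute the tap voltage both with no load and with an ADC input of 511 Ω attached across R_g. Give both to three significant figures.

Unloaded: 3.30 V; loaded: 2.84 V

Open-circuit: V = 18.8 × 100/(470 + 100) = 3.30 V.
With the load, R_g becomes R_g‖R_L = 83.63 Ω, so V = 18.8 × 83.63/553.6 = 2.84 V.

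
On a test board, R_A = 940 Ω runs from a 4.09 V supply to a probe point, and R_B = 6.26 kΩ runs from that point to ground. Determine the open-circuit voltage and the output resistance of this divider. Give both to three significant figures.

V_th is the open-circuit tap voltage: 4.09 × 6260/(940 + 6260) = 3.56 V.
With the supply zeroed, R_A and R_B appear in parallel from the tap: R_th = R_A‖R_B = (940 × 6260)/7200 = 817 Ω.

V_th = 3.56 V, R_th = 817 Ω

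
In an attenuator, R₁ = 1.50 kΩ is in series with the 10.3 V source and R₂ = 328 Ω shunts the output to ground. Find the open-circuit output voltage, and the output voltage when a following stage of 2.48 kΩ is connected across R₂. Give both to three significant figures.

Open-circuit: V = 10.3 × 328/(1500 + 328) = 1.85 V.
With the load, R₂ becomes R₂‖R_L = 289.7 Ω, so V = 10.3 × 289.7/1790 = 1.67 V.

Unloaded: 1.85 V; loaded: 1.67 V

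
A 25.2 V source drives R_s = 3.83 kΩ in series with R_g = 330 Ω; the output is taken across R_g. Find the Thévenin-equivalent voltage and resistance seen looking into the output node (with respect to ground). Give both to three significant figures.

V_th = 2.00 V, R_th = 304 Ω

V_th is the open-circuit tap voltage: 25.2 × 330/(3830 + 330) = 2.00 V.
With the supply zeroed, R_s and R_g appear in parallel from the tap: R_th = R_s‖R_g = (3830 × 330)/4160 = 304 Ω.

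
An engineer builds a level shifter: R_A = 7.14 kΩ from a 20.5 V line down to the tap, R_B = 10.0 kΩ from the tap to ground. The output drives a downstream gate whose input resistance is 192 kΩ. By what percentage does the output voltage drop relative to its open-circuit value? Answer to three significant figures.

The divider's output (Thévenin) resistance is R_A‖R_B = 4.166 kΩ.
Fractional drop under load = R_th/(R_th + R_L) = 4.166 / (4.166 + 192) = 0.02124.
So the output falls by 2.12 %.

2.12 %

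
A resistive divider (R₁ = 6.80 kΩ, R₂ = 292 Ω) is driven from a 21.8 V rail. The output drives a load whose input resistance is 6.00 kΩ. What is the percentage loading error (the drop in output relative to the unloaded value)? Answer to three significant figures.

4.46 %

The divider's output (Thévenin) resistance is R₁‖R₂ = 280.0 Ω.
Fractional drop under load = R_th/(R_th + R_L) = 280.0 / (280.0 + 6000) = 0.04458.
So the output falls by 4.46 %.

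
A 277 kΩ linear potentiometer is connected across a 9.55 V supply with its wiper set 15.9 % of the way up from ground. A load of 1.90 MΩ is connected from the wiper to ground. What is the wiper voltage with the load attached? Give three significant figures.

The wiper splits the pot into (1−α)R = 233.0 kΩ above and αR = 44.04 kΩ below.
Lower section ‖ load = 43.05 kΩ.
V_wiper = 9.55 × 43.05/(233.0 + 43.05) = 1.49 V.

V ≈ 1.49 V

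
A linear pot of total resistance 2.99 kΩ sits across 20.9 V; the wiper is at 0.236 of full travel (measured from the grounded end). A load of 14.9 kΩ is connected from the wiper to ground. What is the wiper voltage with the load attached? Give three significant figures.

V ≈ 4.76 V

The wiper splits the pot into (1−α)R = 2284 Ω above and αR = 705.6 Ω below.
Lower section ‖ load = 673.7 Ω.
V_wiper = 20.9 × 673.7/(2284 + 673.7) = 4.76 V.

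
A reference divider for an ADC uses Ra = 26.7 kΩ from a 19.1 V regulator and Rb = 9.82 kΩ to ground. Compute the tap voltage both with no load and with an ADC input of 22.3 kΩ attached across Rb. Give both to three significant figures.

Open-circuit: V = 19.1 × 9.82/(26.7 + 9.82) = 5.14 V.
With the load, Rb becomes Rb‖R_L = 6.818 kΩ, so V = 19.1 × 6.818/33.52 = 3.89 V.

Unloaded: 5.14 V; loaded: 3.89 V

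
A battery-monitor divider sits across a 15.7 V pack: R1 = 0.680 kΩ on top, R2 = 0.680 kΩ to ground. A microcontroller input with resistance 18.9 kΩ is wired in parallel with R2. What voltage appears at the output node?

The load sits in parallel with R2: R2‖R_L = (680 × 18900) / (680 + 18900) = 656.4 Ω.
V_out = 15.7 × 656.4 / (680 + 656.4) = 15.7 × 656.4/1336 = 7.71 V.

V_out ≈ 7.71 V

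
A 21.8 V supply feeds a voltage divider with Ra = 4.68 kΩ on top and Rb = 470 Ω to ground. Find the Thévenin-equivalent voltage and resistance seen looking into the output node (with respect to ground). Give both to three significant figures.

V_th is the open-circuit tap voltage: 21.8 × 470/(4680 + 470) = 1.99 V.
With the supply zeroed, Ra and Rb appear in parallel from the tap: R_th = Ra‖Rb = (4680 × 470)/5150 = 427 Ω.

V_th = 1.99 V, R_th = 427 Ω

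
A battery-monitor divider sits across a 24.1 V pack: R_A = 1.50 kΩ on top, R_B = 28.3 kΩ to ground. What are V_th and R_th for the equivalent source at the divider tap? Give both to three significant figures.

V_th is the open-circuit tap voltage: 24.1 × 28.3/(1.50 + 28.3) = 22.9 V.
With the supply zeroed, R_A and R_B appear in parallel from the tap: R_th = R_A‖R_B = (1.50 × 28.3)/29.80 = 1.42 kΩ.

V_th = 22.9 V, R_th = 1.42 kΩ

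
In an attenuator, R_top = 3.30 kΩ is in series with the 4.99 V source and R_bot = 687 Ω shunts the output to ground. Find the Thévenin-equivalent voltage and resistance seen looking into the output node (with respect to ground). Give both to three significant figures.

V_th = 0.860 V, R_th = 569 Ω

V_th is the open-circuit tap voltage: 4.99 × 687/(3300 + 687) = 0.860 V.
With the supply zeroed, R_top and R_bot appear in parallel from the tap: R_th = R_top‖R_bot = (3300 × 687)/3987 = 569 Ω.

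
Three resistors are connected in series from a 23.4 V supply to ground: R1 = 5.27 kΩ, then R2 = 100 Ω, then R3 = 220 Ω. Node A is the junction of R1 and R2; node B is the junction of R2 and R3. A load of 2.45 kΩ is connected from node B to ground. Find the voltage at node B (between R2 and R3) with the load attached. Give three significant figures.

At node B, R3 is in parallel with the load: R3‖R_L = 201.9 Ω.
Below node A the resistance is R2 + (R3‖R_L) = 301.9 Ω, so V_A = 23.4 × 301.9/5572 = 1.268 V.
Then V_B = V_A × (R3‖R_L)/(R2 + R3‖R_L) = 1.268 × 201.9/301.9 = 0.848 V.

V ≈ 0.848 V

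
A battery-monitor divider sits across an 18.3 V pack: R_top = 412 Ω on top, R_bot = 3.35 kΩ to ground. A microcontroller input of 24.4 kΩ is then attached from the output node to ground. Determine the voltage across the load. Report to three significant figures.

The load sits in parallel with R_bot: R_bot‖R_L = (3350 × 24400) / (3350 + 24400) = 2946 Ω.
V_out = 18.3 × 2946 / (412 + 2946) = 18.3 × 2946/3358 = 16.1 V.

V_out ≈ 16.1 V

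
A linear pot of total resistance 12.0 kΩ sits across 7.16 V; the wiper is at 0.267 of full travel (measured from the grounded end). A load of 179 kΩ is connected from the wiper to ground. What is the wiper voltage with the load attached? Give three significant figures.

The wiper splits the pot into (1−α)R = 8.796 kΩ above and αR = 3.204 kΩ below.
Lower section ‖ load = 3.148 kΩ.
V_wiper = 7.16 × 3.148/(8.796 + 3.148) = 1.89 V.

V ≈ 1.89 V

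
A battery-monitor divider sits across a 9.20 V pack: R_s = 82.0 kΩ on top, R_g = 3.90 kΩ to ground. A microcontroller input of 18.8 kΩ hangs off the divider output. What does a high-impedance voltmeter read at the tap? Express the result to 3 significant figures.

The load sits in parallel with R_g: R_g‖R_L = (3.90 × 18.8) / (3.90 + 18.8) = 3.230 kΩ.
V_out = 9.20 × 3.230 / (82.0 + 3.230) = 9.20 × 3.230/85.23 = 0.349 V.

V_out ≈ 0.349 V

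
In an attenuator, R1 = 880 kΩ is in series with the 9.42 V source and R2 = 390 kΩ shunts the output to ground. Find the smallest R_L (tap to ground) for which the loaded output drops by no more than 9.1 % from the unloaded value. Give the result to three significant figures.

Output resistance R_th = R1‖R2 = (880 × 390)/1270 = 270.2 kΩ.
The fractional drop is R_th/(R_th + R_L); requiring this ≤ 0.0910 gives R_L ≥ R_th(1/0.0910 − 1) = 270.2 × 9.989 = 2.70 MΩ.

R_L(min) ≈ 2.70 MΩ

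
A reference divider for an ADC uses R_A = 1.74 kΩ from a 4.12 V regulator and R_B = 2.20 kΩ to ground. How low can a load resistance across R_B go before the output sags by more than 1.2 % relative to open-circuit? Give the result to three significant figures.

Output resistance R_th = R_A‖R_B = (1740 × 2200)/3940 = 971.6 Ω.
The fractional drop is R_th/(R_th + R_L); requiring this ≤ 0.0120 gives R_L ≥ R_th(1/0.0120 − 1) = 971.6 × 82.33 = 80.0 kΩ.

R_L(min) ≈ 80.0 kΩ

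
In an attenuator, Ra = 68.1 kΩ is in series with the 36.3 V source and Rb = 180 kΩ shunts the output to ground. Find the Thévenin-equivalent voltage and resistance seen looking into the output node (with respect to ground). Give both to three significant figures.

V_th is the open-circuit tap voltage: 36.3 × 180/(68.1 + 180) = 26.3 V.
With the supply zeroed, Ra and Rb appear in parallel from the tap: R_th = Ra‖Rb = (68.1 × 180)/248.1 = 49.4 kΩ.

V_th = 26.3 V, R_th = 49.4 kΩ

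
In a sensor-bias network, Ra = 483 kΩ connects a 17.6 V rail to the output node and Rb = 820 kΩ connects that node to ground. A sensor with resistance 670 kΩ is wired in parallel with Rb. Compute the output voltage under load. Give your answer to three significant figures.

V_out ≈ 7.62 V

The load sits in parallel with Rb: Rb‖R_L = (820 × 670) / (820 + 670) = 368.7 kΩ.
V_out = 17.6 × 368.7 / (483 + 368.7) = 17.6 × 368.7/851.7 = 7.62 V.
(Unloaded it would have been 11.1 V.)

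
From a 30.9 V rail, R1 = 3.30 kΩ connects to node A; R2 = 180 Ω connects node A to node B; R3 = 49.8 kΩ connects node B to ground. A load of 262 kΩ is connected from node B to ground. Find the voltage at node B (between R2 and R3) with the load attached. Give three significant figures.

At node B, R3 is in parallel with the load: R3‖R_L = 41850 Ω.
Below node A the resistance is R2 + (R3‖R_L) = 42030 Ω, so V_A = 30.9 × 42030/45330 = 28.65 V.
Then V_B = V_A × (R3‖R_L)/(R2 + R3‖R_L) = 28.65 × 41850/42030 = 28.5 V.

V ≈ 28.5 V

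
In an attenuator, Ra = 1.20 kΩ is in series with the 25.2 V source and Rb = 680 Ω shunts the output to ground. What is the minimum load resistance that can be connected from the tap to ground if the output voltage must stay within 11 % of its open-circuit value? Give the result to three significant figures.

R_L(min) ≈ 3.51 kΩ

Output resistance R_th = Ra‖Rb = (1200 × 680)/1880 = 434.0 Ω.
The fractional drop is R_th/(R_th + R_L); requiring this ≤ 0.110 gives R_L ≥ R_th(1/0.110 − 1) = 434.0 × 8.091 = 3.51 kΩ.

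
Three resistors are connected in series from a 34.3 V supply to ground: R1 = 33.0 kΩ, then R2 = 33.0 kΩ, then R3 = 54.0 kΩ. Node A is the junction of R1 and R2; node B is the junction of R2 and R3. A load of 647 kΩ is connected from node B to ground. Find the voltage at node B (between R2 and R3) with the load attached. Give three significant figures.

At node B, R3 is in parallel with the load: R3‖R_L = 49.84 kΩ.
Below node A the resistance is R2 + (R3‖R_L) = 82.84 kΩ, so V_A = 34.3 × 82.84/115.8 = 24.53 V.
Then V_B = V_A × (R3‖R_L)/(R2 + R3‖R_L) = 24.53 × 49.84/82.84 = 14.8 V.

V ≈ 14.8 V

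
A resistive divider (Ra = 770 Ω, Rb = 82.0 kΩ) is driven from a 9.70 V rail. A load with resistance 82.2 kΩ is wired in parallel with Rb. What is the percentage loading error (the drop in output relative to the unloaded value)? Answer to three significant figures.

The divider's output (Thévenin) resistance is Ra‖Rb = 762.8 Ω.
Fractional drop under load = R_th/(R_th + R_L) = 762.8 / (762.8 + 82200) = 0.009195.
So the output falls by 0.919 %.

0.919 %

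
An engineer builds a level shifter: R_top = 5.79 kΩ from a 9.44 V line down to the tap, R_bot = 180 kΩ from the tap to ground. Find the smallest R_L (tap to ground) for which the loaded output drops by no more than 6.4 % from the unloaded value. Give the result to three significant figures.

Output resistance R_th = R_top‖R_bot = (5.79 × 180)/185.8 = 5.610 kΩ.
The fractional drop is R_th/(R_th + R_L); requiring this ≤ 0.0640 gives R_L ≥ R_th(1/0.0640 − 1) = 5.610 × 14.62 = 82.0 kΩ.

R_L(min) ≈ 82.0 kΩ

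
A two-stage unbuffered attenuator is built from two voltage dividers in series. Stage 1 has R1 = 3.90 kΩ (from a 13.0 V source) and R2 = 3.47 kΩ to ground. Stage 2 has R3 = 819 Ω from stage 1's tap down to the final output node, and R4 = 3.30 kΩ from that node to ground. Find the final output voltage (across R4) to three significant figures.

V_out ≈ 3.39 V

Stage 2 presents R3+R4 = 4119 Ω as a load on stage 1's tap.
Stage 1's lower leg becomes R2‖(R3+R4) = 1883 Ω, so V_mid = 13.0 × 1883/5783 = 4.233 V.
Stage 2 is itself unloaded: V_out = V_mid × R4/(R3+R4) = 4.233 × 3300/4119 = 3.39 V.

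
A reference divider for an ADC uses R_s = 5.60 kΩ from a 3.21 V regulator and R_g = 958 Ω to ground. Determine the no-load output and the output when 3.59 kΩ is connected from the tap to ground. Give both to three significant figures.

Open-circuit: V = 3.21 × 958/(5600 + 958) = 0.469 V.
With the load, R_g becomes R_g‖R_L = 756.2 Ω, so V = 3.21 × 756.2/6356 = 0.382 V.

Unloaded: 0.469 V; loaded: 0.382 V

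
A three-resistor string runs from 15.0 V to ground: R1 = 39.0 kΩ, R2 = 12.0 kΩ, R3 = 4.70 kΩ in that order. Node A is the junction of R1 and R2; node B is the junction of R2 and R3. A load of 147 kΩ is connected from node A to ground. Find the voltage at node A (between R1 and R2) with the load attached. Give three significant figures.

V ≈ 4.17 V

Below node A the series string R2+R3 = 16.70 kΩ sits in parallel with the 147 kΩ load: 15.00 kΩ.
V_A = 15.0 × 15.00/(39.0 + 15.00) = 4.17 V.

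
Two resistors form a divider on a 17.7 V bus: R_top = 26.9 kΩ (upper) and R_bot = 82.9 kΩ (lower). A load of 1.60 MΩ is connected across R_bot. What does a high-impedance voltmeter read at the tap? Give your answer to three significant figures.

V_out ≈ 13.2 V

The load sits in parallel with R_bot: R_bot‖R_L = (82.9 × 1600) / (82.9 + 1600) = 78.82 kΩ.
V_out = 17.7 × 78.82 / (26.9 + 78.82) = 17.7 × 78.82/105.7 = 13.2 V.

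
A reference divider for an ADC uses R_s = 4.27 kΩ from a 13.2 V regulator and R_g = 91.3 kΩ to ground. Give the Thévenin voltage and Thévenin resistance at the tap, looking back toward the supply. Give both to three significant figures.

V_th is the open-circuit tap voltage: 13.2 × 91.3/(4.27 + 91.3) = 12.6 V.
With the supply zeroed, R_s and R_g appear in parallel from the tap: R_th = R_s‖R_g = (4.27 × 91.3)/95.57 = 4.08 kΩ.

V_th = 12.6 V, R_th = 4.08 kΩ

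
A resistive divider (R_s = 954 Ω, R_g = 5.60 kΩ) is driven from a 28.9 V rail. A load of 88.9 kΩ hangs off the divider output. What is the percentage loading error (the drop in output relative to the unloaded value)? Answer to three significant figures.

0.909 %

The divider's output (Thévenin) resistance is R_s‖R_g = 815.1 Ω.
Fractional drop under load = R_th/(R_th + R_L) = 815.1 / (815.1 + 88900) = 0.009086.
So the output falls by 0.909 %.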